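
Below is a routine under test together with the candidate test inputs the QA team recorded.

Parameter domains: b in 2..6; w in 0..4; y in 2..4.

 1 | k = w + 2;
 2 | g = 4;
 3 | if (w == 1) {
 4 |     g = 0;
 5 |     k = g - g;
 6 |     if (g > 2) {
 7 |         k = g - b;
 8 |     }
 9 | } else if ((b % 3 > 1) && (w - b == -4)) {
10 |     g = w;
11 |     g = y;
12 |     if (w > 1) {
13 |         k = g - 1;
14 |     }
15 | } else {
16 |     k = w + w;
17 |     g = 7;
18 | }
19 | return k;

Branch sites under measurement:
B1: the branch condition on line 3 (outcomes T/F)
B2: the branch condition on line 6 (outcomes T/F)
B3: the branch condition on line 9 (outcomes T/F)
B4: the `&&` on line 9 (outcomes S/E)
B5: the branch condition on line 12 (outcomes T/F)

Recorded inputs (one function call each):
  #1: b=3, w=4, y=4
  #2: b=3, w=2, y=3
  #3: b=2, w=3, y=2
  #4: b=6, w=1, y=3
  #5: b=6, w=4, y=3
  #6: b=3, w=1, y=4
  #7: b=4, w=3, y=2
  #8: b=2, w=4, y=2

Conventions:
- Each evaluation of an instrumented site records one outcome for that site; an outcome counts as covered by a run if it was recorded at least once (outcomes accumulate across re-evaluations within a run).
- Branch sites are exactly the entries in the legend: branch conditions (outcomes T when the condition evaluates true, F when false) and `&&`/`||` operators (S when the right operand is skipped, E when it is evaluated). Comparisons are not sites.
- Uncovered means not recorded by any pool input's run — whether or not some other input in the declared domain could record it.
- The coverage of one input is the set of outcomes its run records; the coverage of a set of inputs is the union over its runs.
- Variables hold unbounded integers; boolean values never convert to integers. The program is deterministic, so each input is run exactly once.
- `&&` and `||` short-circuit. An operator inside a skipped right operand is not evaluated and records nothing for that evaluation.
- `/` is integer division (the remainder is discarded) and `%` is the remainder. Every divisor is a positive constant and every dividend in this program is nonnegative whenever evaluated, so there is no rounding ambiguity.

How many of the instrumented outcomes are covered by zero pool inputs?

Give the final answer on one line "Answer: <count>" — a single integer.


run #1 (b=3, w=4, y=4) runs B1->F, B4->S, B3->F; records B1=F, B3=F, B4=S
run #2 (b=3, w=2, y=3) runs B1->F, B4->S, B3->F; records B1=F, B3=F, B4=S
run #3 (b=2, w=3, y=2) runs B1->F, B4->E, B3->F; records B1=F, B3=F, B4=E
run #4 (b=6, w=1, y=3) runs B1->T, B2->F; records B1=T, B2=F
run #5 (b=6, w=4, y=3) runs B1->F, B4->S, B3->F; records B1=F, B3=F, B4=S
run #6 (b=3, w=1, y=4) runs B1->T, B2->F; records B1=T, B2=F
run #7 (b=4, w=3, y=2) runs B1->F, B4->S, B3->F; records B1=F, B3=F, B4=S
run #8 (b=2, w=4, y=2) runs B1->F, B4->E, B3->F; records B1=F, B3=F, B4=E
union over the pool: B1=T, B1=F, B2=F, B3=F, B4=S, B4=E
uncovered (4 of 10): B2=T, B3=T, B5=T, B5=F
Answer: 4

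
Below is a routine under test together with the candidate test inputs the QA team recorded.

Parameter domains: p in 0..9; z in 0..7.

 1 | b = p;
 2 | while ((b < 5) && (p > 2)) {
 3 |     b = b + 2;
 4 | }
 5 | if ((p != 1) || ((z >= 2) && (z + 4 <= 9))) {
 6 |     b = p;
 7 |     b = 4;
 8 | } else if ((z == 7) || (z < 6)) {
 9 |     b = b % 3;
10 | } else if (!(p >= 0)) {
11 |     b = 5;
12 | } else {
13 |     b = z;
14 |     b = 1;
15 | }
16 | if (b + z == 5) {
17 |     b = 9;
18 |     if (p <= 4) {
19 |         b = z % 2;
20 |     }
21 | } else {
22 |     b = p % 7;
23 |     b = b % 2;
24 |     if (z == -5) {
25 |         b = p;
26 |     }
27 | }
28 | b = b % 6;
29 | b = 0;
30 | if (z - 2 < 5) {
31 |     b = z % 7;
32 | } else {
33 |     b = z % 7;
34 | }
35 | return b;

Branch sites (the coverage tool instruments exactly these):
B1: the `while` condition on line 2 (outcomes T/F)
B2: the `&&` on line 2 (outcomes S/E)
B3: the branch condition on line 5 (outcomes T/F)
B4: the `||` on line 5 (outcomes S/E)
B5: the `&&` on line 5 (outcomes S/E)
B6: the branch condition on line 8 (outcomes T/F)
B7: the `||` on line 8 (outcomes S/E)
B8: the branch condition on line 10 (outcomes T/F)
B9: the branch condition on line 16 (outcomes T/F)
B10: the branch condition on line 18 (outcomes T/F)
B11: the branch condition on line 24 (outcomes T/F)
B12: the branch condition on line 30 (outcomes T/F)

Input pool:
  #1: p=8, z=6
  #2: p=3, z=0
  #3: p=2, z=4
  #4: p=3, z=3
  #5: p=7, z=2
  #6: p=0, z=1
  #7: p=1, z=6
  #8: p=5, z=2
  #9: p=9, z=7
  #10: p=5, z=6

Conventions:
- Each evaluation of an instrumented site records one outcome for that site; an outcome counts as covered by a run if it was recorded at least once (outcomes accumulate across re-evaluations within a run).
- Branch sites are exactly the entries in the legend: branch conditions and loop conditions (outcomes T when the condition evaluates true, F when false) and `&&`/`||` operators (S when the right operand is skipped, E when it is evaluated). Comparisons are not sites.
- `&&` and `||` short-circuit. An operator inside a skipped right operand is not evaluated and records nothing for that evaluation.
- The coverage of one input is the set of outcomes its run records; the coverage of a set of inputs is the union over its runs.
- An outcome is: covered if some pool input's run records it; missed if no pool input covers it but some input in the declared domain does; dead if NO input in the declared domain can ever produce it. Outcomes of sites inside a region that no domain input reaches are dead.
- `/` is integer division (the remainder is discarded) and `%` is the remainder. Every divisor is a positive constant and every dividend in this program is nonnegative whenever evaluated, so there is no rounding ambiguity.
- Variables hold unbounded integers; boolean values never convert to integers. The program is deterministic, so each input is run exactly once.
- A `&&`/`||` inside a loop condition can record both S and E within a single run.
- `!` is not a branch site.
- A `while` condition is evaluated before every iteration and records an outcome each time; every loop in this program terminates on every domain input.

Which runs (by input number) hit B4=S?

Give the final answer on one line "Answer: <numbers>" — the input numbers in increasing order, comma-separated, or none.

input #1 (p=8, z=6): covers B4=S
input #2 (p=3, z=0): covers B4=S
input #3 (p=2, z=4): covers B4=S
input #4 (p=3, z=3): covers B4=S
input #5 (p=7, z=2): covers B4=S
input #6 (p=0, z=1): covers B4=S
input #7 (p=1, z=6): misses B4=S
input #8 (p=5, z=2): covers B4=S
input #9 (p=9, z=7): covers B4=S
input #10 (p=5, z=6): covers B4=S

Answer: 1, 2, 3, 4, 5, 6, 8, 9, 10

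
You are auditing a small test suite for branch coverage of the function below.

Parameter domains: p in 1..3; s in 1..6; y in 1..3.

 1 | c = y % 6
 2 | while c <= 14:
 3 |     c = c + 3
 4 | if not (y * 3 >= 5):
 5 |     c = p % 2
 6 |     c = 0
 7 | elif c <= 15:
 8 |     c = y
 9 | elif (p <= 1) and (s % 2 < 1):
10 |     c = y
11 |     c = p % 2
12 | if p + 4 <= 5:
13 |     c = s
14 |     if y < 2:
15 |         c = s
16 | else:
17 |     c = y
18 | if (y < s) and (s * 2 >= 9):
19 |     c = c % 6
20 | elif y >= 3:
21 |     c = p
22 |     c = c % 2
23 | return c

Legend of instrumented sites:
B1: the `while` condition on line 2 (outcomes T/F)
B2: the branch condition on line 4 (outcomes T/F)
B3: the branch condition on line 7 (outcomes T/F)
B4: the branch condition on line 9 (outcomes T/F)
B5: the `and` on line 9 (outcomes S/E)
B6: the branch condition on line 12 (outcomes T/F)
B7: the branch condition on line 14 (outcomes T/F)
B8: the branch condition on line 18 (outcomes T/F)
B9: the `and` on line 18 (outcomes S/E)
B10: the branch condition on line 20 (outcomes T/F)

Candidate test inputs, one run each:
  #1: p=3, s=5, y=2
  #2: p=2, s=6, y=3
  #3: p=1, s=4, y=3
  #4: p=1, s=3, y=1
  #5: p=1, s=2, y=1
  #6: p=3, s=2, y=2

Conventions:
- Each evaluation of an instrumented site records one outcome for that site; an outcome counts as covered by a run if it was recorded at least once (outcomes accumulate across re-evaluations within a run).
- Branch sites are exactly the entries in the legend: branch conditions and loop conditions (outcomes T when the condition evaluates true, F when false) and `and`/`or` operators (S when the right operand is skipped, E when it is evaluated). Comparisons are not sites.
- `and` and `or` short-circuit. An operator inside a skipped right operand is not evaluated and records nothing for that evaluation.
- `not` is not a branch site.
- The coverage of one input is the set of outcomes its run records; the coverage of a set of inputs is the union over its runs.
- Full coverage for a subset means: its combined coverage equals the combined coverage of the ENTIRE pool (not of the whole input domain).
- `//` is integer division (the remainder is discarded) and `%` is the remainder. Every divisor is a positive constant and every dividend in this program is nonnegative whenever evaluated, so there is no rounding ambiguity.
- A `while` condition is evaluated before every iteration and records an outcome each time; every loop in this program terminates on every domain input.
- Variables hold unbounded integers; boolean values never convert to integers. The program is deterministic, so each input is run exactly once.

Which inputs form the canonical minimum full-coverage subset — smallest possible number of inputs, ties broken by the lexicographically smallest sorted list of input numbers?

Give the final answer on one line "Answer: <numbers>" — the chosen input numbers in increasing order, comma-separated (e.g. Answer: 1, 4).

run #1 (p=3, s=5, y=2) runs B1->T, B1->T, B1->T, B1->T, B1->T, B1->F, B2->F, B3->F, B5->S, B4->F, B6->F, B9->E, B8->T; records B1=T, B1=F, B2=F, B3=F, B4=F, B5=S, B6=F, B8=T, B9=E
run #2 (p=2, s=6, y=3) runs B1->T, B1->T, B1->T, B1->T, B1->F, B2->F, B3->T, B6->F, B9->E, B8->T; records B1=T, B1=F, B2=F, B3=T, B6=F, B8=T, B9=E
run #3 (p=1, s=4, y=3) runs B1->T, B1->T, B1->T, B1->T, B1->F, B2->F, B3->T, B6->T, B7->F, B9->E, B8->F, B10->T; records B1=T, B1=F, B2=F, B3=T, B6=T, B7=F, B8=F, B9=E, B10=T
run #4 (p=1, s=3, y=1) runs B1->T, B1->T, B1->T, B1->T, B1->T, B1->F, B2->T, B6->T, B7->T, B9->E, B8->F, B10->F; records B1=T, B1=F, B2=T, B6=T, B7=T, B8=F, B9=E, B10=F
run #5 (p=1, s=2, y=1) runs B1->T, B1->T, B1->T, B1->T, B1->T, B1->F, B2->T, B6->T, B7->T, B9->E, B8->F, B10->F; records B1=T, B1=F, B2=T, B6=T, B7=T, B8=F, B9=E, B10=F
run #6 (p=3, s=2, y=2) runs B1->T, B1->T, B1->T, B1->T, B1->T, B1->F, B2->F, B3->F, B5->S, B4->F, B6->F, B9->S, B8->F, B10->F; records B1=T, B1=F, B2=F, B3=F, B4=F, B5=S, B6=F, B8=F, B9=S, B10=F
together the pool reaches 18 outcomes: B1=T, B1=F, B2=T, B2=F, B3=T, B3=F, B4=F, B5=S, B6=T, B6=F, B7=T, B7=F, B8=T, B8=F, B9=S, B9=E, B10=T, B10=F
every size-1 subset falls short of the 18 outcomes (best: 10/18)
every size-2 subset falls short of the 18 outcomes (best: 15/18)
every size-3 subset falls short of the 18 outcomes (best: 17/18)
the canonical winner is {1, 3, 4, 6}: size 4, full 18-outcome coverage, earliest index list among size-4 covers

Answer: 1, 3, 4, 6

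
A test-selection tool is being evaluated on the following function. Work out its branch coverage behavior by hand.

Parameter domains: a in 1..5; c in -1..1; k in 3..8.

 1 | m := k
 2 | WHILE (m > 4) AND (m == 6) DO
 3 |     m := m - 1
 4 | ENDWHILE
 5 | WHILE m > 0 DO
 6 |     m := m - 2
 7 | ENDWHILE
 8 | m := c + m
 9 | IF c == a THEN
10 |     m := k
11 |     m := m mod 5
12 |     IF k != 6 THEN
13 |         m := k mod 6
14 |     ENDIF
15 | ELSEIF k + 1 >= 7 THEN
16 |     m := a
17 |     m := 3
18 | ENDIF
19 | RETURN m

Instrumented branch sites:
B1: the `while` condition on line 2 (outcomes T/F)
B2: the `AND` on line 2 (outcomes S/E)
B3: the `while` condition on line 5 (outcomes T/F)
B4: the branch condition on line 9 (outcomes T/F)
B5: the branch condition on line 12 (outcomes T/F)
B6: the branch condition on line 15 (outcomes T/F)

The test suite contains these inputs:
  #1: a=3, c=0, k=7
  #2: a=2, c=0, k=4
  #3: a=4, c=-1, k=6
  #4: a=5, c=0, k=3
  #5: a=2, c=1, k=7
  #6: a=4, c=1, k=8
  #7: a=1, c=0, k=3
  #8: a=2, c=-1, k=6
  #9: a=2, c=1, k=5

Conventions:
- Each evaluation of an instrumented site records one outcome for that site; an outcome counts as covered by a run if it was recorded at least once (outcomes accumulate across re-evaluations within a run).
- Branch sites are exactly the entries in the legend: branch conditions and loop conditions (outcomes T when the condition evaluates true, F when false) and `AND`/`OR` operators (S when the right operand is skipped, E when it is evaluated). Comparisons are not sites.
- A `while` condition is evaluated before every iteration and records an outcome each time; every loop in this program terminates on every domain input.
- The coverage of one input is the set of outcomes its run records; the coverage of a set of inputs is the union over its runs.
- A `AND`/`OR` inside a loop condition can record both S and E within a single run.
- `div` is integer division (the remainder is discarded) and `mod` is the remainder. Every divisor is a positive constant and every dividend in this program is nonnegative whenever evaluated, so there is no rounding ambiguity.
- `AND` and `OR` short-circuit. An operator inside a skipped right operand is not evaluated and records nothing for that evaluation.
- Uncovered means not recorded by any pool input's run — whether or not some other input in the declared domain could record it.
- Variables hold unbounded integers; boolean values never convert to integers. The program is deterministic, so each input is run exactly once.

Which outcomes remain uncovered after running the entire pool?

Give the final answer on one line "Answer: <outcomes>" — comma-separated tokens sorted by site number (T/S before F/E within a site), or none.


#1 (a=3, c=0, k=7) -> B2->E, B1->F, B3->T, B3->T, B3->T, B3->T, B3->F, B4->F, B6->T; covered: B1=F, B2=E, B3=T, B3=F, B4=F, B6=T
#2 (a=2, c=0, k=4) -> B2->S, B1->F, B3->T, B3->T, B3->F, B4->F, B6->F; covered: B1=F, B2=S, B3=T, B3=F, B4=F, B6=F
#3 (a=4, c=-1, k=6) -> B2->E, B1->T, B2->E, B1->F, B3->T, B3->T, B3->T, B3->F, B4->F, B6->T; covered: B1=T, B1=F, B2=E, B3=T, B3=F, B4=F, B6=T
#4 (a=5, c=0, k=3) -> B2->S, B1->F, B3->T, B3->T, B3->F, B4->F, B6->F; covered: B1=F, B2=S, B3=T, B3=F, B4=F, B6=F
#5 (a=2, c=1, k=7) -> B2->E, B1->F, B3->T, B3->T, B3->T, B3->T, B3->F, B4->F, B6->T; covered: B1=F, B2=E, B3=T, B3=F, B4=F, B6=T
#6 (a=4, c=1, k=8) -> B2->E, B1->F, B3->T, B3->T, B3->T, B3->T, B3->F, B4->F, B6->T; covered: B1=F, B2=E, B3=T, B3=F, B4=F, B6=T
#7 (a=1, c=0, k=3) -> B2->S, B1->F, B3->T, B3->T, B3->F, B4->F, B6->F; covered: B1=F, B2=S, B3=T, B3=F, B4=F, B6=F
#8 (a=2, c=-1, k=6) -> B2->E, B1->T, B2->E, B1->F, B3->T, B3->T, B3->T, B3->F, B4->F, B6->T; covered: B1=T, B1=F, B2=E, B3=T, B3=F, B4=F, B6=T
#9 (a=2, c=1, k=5) -> B2->E, B1->F, B3->T, B3->T, B3->T, B3->F, B4->F, B6->F; covered: B1=F, B2=E, B3=T, B3=F, B4=F, B6=F
union over the pool: B1=T, B1=F, B2=S, B2=E, B3=T, B3=F, B4=F, B6=T, B6=F
uncovered (3 of 12): B4=T, B5=T, B5=F
Answer: B4=T, B5=T, B5=F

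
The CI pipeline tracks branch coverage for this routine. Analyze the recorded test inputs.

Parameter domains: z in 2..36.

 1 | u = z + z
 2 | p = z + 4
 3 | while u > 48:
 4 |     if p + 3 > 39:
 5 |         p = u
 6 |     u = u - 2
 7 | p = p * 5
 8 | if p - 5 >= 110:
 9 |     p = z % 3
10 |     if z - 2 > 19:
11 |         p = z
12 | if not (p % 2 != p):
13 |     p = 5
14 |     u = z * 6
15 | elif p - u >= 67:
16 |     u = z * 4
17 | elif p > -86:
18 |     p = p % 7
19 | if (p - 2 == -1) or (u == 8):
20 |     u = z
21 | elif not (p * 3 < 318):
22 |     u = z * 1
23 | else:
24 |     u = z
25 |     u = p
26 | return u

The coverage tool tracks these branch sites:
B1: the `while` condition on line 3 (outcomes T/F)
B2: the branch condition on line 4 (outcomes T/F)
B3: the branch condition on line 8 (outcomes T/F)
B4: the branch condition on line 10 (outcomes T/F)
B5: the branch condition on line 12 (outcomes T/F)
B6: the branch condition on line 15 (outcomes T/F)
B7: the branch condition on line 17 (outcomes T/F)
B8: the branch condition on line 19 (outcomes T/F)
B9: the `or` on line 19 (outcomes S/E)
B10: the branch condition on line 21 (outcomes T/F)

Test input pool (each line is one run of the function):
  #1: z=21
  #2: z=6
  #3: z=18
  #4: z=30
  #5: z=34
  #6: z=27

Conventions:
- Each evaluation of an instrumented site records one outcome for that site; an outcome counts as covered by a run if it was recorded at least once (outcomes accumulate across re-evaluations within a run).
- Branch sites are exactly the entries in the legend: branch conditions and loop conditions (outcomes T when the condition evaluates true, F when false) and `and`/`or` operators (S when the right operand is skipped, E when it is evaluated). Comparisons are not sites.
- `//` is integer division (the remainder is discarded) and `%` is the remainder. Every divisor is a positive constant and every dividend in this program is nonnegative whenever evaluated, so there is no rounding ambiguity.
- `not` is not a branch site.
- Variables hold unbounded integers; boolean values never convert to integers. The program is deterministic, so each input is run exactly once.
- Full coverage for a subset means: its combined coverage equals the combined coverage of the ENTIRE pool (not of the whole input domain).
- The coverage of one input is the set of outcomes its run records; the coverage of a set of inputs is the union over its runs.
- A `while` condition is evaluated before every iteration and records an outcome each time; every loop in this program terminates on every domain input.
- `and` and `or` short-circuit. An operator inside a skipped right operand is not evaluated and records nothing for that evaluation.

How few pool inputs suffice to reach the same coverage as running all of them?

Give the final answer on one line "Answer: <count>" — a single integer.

input #1, z=21: outcomes B1=F, B3=T, B4=F, B5=T, B8=F, B9=E, B10=F
input #2, z=6: outcomes B1=F, B3=F, B5=F, B6=F, B7=T, B8=T, B9=S
input #3, z=18: outcomes B1=F, B3=F, B5=F, B6=T, B8=F, B9=E, B10=T
input #4, z=30: outcomes B1=T, B1=F, B2=F, B3=T, B4=T, B5=F, B6=F, B7=T, B8=F, B9=E, B10=F
input #5, z=34: outcomes B1=T, B1=F, B2=T, B3=T, B4=T, B5=F, B6=F, B7=T, B8=F, B9=E, B10=F
input #6, z=27: outcomes B1=T, B1=F, B2=F, B3=T, B4=T, B5=F, B6=F, B7=T, B8=F, B9=E, B10=F
union over all inputs: B1=T, B1=F, B2=T, B2=F, B3=T, B3=F, B4=T, B4=F, B5=T, B5=F, B6=T, B6=F, B7=T, B8=T, B8=F, B9=S, B9=E, B10=T, B10=F (19 outcomes)
every size-1 subset falls short of the 19 outcomes (best: 11/19)
every size-2 subset falls short of the 19 outcomes (best: 14/19)
every size-3 subset falls short of the 19 outcomes (best: 16/19)
every size-4 subset falls short of the 19 outcomes (best: 18/19)
the canonical winner is {1, 2, 3, 4, 5}: size 5, full 19-outcome coverage, earliest index list among size-5 covers

Answer: 5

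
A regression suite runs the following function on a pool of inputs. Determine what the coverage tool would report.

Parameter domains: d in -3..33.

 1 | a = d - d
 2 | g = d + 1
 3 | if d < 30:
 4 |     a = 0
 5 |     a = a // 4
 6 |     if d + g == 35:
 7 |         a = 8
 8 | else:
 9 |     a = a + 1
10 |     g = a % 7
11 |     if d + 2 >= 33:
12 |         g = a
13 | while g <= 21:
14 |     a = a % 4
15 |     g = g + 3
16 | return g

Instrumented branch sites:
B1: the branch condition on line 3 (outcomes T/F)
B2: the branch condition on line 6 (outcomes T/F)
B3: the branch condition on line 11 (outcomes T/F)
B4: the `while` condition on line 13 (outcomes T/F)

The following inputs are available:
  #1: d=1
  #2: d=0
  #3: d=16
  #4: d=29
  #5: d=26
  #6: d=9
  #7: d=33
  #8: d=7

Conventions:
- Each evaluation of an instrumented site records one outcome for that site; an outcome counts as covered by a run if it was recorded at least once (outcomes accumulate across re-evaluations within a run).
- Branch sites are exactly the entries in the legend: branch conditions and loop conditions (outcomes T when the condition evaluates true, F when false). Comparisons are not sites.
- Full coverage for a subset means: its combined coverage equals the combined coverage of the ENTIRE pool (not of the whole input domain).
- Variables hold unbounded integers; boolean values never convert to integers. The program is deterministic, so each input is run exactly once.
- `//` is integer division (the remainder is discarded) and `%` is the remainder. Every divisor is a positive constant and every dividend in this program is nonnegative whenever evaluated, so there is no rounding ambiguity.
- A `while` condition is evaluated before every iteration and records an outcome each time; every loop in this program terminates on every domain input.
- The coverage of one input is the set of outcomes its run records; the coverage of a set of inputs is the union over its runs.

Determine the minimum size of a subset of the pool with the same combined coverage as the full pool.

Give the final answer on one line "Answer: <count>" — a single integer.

input #1, d=1: events B1->T, B2->F, B4->T, B4->T, B4->T, B4->T, B4->T, B4->T, B4->T, B4->F; outcomes B1=T, B2=F, B4=T, B4=F
input #2, d=0: events B1->T, B2->F, B4->T, B4->T, B4->T, B4->T, B4->T, B4->T, B4->T, B4->F; outcomes B1=T, B2=F, B4=T, B4=F
input #3, d=16: events B1->T, B2->F, B4->T, B4->T, B4->F; outcomes B1=T, B2=F, B4=T, B4=F
input #4, d=29: events B1->T, B2->F, B4->F; outcomes B1=T, B2=F, B4=F
input #5, d=26: events B1->T, B2->F, B4->F; outcomes B1=T, B2=F, B4=F
input #6, d=9: events B1->T, B2->F, B4->T, B4->T, B4->T, B4->T, B4->F; outcomes B1=T, B2=F, B4=T, B4=F
input #7, d=33: events B1->F, B3->T, B4->T, B4->T, B4->T, B4->T, B4->T, B4->T, B4->T, B4->F; outcomes B1=F, B3=T, B4=T, B4=F
input #8, d=7: events B1->T, B2->F, B4->T, B4->T, B4->T, B4->T, B4->T, B4->F; outcomes B1=T, B2=F, B4=T, B4=F
pool-wide coverage (6 outcomes): B1=T, B1=F, B2=F, B3=T, B4=T, B4=F
checked all size-1 subsets: none covers 6 outcomes (max 4/6)
inputs {1, 7} (size 2) cover everything; no size-2 subset with a lexicographically smaller index list covers all 6

Answer: 2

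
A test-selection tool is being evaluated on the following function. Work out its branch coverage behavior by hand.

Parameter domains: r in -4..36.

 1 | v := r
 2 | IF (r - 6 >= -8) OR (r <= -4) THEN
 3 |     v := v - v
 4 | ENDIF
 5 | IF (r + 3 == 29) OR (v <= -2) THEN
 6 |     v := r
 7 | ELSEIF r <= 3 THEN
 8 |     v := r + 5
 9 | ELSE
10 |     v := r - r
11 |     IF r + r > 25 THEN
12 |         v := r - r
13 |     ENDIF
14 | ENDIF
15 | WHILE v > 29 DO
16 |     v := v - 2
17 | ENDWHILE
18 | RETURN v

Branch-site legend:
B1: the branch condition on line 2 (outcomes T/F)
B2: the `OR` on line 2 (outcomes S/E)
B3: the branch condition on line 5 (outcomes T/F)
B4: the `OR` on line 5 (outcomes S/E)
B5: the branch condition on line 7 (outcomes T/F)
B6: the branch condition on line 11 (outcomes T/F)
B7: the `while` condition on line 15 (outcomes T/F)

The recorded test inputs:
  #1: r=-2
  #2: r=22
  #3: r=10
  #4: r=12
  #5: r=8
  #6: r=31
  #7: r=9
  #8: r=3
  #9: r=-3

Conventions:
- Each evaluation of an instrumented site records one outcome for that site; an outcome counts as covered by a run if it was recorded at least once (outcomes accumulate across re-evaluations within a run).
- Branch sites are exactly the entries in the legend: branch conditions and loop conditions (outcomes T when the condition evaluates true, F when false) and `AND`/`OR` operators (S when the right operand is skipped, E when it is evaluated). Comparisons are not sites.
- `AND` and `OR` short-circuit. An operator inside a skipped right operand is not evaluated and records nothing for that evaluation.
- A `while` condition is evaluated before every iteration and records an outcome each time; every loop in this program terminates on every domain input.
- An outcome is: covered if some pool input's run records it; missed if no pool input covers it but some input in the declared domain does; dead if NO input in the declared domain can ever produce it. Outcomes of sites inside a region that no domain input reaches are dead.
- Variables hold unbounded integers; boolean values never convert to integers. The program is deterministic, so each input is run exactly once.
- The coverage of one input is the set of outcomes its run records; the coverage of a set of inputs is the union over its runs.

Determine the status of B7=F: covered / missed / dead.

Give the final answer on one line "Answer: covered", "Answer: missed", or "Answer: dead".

B7=F is recorded by pool input(s) 1, 2, 3, 4, 5, 6, 7, 8, 9 -> covered

Answer: covered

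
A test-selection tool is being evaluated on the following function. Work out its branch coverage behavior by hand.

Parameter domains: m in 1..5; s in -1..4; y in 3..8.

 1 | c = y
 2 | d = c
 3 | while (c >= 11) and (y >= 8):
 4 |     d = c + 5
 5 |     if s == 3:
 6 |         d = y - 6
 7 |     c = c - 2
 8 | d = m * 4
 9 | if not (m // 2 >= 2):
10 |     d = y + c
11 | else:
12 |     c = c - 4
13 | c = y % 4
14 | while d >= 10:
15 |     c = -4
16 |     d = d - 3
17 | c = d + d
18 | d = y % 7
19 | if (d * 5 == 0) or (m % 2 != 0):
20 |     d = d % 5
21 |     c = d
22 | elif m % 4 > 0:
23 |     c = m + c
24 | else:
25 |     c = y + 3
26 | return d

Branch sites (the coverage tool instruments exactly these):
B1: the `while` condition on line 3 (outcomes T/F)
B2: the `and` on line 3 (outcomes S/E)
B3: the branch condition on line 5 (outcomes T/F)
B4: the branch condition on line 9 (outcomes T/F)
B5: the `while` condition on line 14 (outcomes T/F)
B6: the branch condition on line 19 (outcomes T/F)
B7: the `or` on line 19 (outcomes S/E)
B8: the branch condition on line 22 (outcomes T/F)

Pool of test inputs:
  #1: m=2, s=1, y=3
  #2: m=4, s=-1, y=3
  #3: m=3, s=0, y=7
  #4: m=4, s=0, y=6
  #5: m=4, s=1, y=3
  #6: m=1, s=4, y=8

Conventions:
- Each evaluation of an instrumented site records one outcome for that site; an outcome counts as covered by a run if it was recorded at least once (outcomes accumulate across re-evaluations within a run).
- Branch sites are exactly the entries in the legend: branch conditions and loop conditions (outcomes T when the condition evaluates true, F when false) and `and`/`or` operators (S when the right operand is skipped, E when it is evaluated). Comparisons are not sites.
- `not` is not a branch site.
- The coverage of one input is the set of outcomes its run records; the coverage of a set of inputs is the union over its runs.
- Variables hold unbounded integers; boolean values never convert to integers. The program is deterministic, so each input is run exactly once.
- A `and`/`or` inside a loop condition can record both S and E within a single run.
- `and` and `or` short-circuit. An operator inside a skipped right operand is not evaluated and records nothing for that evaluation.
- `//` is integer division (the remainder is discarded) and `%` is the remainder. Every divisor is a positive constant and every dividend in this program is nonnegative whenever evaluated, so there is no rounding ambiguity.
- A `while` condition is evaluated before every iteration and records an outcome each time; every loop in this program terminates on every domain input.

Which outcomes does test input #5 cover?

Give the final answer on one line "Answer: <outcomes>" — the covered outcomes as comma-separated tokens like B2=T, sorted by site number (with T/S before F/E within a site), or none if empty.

Simulating input #5 (m=4, s=1, y=3) step by step:
  B2->S, B1->F, B4->F, B5->T, B5->T, B5->T, B5->F, B7->E, B6->F, B8->F
as a set, this run covers: B1=F, B2=S, B4=F, B5=T, B5=F, B6=F, B7=E, B8=F

Answer: B1=F, B2=S, B4=F, B5=T, B5=F, B6=F, B7=E, B8=F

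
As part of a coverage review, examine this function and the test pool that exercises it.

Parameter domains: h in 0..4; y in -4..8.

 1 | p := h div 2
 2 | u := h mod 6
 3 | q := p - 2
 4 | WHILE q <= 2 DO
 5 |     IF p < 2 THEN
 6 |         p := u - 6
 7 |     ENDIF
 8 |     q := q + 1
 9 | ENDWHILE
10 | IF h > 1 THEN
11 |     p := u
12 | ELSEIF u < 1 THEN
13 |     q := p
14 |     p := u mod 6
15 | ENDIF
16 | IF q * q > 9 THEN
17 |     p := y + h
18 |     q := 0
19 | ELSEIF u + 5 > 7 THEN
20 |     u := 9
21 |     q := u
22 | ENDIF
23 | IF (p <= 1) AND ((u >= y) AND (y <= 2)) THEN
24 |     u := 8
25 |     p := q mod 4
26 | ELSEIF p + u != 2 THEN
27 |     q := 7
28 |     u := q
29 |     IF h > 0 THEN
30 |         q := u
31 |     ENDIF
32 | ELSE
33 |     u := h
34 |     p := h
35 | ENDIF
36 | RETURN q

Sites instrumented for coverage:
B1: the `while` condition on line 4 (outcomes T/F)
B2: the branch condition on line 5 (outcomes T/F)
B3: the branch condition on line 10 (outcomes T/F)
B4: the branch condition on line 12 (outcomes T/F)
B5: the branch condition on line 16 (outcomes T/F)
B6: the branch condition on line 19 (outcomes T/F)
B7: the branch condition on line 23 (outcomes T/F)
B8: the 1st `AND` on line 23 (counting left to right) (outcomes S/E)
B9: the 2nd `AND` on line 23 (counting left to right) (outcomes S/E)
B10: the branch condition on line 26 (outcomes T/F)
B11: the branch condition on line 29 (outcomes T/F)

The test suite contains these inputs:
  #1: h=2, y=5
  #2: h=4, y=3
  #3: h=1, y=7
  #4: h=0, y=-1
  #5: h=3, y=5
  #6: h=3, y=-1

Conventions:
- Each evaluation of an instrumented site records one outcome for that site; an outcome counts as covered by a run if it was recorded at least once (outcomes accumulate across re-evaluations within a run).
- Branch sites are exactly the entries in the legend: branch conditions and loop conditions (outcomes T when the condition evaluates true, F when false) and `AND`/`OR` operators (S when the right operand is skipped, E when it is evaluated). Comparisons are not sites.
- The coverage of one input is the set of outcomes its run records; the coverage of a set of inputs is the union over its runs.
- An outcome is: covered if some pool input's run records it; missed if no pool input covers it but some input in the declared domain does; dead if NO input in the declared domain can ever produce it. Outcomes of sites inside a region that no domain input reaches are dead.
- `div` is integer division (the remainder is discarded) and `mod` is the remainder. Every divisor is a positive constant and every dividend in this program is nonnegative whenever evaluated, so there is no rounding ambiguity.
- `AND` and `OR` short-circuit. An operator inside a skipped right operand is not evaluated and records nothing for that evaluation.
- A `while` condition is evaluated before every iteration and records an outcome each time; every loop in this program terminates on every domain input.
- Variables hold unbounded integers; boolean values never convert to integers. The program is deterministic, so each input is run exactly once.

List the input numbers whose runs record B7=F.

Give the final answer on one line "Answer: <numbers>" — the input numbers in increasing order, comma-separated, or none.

input #1 (h=2, y=5): records B7=F
input #2 (h=4, y=3): records B7=F
input #3 (h=1, y=7): records B7=F
input #4 (h=0, y=-1): does not record B7=F
input #5 (h=3, y=5): records B7=F
input #6 (h=3, y=-1): records B7=F

Answer: 1, 2, 3, 5, 6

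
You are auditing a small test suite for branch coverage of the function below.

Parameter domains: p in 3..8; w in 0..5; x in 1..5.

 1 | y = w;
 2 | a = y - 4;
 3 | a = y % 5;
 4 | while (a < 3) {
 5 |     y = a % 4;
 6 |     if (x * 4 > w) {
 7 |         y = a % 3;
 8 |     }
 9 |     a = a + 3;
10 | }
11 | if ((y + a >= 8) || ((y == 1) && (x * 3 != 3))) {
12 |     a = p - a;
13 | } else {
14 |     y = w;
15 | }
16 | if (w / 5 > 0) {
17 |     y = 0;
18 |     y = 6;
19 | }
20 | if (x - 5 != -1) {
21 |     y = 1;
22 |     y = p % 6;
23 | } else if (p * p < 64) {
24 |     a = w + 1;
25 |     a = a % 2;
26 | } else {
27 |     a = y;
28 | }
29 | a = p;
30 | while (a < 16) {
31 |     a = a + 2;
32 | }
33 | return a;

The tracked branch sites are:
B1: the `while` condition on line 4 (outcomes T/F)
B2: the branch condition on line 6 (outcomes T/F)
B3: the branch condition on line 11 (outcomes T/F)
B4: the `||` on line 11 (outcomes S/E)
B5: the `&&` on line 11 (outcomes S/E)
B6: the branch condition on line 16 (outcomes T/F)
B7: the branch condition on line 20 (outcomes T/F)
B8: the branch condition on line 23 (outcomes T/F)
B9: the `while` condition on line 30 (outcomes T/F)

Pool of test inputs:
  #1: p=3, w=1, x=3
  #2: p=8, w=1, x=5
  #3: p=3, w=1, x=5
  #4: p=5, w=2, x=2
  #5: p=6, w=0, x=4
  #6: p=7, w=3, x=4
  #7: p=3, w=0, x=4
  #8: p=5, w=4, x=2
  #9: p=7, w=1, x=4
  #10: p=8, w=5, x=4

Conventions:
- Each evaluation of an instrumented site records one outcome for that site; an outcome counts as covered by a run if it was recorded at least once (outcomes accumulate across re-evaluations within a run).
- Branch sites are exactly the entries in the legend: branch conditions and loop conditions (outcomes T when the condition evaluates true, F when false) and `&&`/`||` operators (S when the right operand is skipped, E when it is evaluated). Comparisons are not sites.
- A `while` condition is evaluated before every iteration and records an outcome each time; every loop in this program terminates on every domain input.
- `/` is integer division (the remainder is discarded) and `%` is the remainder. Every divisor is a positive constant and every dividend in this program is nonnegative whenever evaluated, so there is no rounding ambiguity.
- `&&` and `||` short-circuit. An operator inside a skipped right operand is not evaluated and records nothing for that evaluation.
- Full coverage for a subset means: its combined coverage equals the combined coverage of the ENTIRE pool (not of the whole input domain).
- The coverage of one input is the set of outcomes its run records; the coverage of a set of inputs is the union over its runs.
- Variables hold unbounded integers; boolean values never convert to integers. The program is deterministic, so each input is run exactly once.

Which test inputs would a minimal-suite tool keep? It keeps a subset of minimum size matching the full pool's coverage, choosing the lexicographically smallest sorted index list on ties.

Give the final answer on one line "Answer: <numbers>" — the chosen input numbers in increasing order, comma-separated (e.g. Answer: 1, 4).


#1 (p=3, w=1, x=3) -> covered: B1=T, B1=F, B2=T, B3=T, B4=E, B5=E, B6=F, B7=T, B9=T, B9=F
#2 (p=8, w=1, x=5) -> covered: B1=T, B1=F, B2=T, B3=T, B4=E, B5=E, B6=F, B7=T, B9=T, B9=F
#3 (p=3, w=1, x=5) -> covered: B1=T, B1=F, B2=T, B3=T, B4=E, B5=E, B6=F, B7=T, B9=T, B9=F
#4 (p=5, w=2, x=2) -> covered: B1=T, B1=F, B2=T, B3=F, B4=E, B5=S, B6=F, B7=T, B9=T, B9=F
#5 (p=6, w=0, x=4) -> covered: B1=T, B1=F, B2=T, B3=F, B4=E, B5=S, B6=F, B7=F, B8=T, B9=T, B9=F
#6 (p=7, w=3, x=4) -> covered: B1=F, B3=F, B4=E, B5=S, B6=F, B7=F, B8=T, B9=T, B9=F
#7 (p=3, w=0, x=4) -> covered: B1=T, B1=F, B2=T, B3=F, B4=E, B5=S, B6=F, B7=F, B8=T, B9=T, B9=F
#8 (p=5, w=4, x=2) -> covered: B1=F, B3=T, B4=S, B6=F, B7=T, B9=T, B9=F
#9 (p=7, w=1, x=4) -> covered: B1=T, B1=F, B2=T, B3=T, B4=E, B5=E, B6=F, B7=F, B8=T, B9=T, B9=F
#10 (p=8, w=5, x=4) -> covered: B1=T, B1=F, B2=T, B3=F, B4=E, B5=S, B6=T, B7=F, B8=F, B9=T, B9=F
pool-wide coverage (17 outcomes): B1=T, B1=F, B2=T, B3=T, B3=F, B4=S, B4=E, B5=S, B5=E, B6=T, B6=F, B7=T, B7=F, B8=T, B8=F, B9=T, B9=F
size 1 is not enough: best union over all size-1 subsets is 11/17
size 2 is not enough: best union over all size-2 subsets is 15/17
size 3: inputs {8, 9, 10} cover all 17 outcomes, and no lexicographically smaller subset of this size does
Answer: 8, 9, 10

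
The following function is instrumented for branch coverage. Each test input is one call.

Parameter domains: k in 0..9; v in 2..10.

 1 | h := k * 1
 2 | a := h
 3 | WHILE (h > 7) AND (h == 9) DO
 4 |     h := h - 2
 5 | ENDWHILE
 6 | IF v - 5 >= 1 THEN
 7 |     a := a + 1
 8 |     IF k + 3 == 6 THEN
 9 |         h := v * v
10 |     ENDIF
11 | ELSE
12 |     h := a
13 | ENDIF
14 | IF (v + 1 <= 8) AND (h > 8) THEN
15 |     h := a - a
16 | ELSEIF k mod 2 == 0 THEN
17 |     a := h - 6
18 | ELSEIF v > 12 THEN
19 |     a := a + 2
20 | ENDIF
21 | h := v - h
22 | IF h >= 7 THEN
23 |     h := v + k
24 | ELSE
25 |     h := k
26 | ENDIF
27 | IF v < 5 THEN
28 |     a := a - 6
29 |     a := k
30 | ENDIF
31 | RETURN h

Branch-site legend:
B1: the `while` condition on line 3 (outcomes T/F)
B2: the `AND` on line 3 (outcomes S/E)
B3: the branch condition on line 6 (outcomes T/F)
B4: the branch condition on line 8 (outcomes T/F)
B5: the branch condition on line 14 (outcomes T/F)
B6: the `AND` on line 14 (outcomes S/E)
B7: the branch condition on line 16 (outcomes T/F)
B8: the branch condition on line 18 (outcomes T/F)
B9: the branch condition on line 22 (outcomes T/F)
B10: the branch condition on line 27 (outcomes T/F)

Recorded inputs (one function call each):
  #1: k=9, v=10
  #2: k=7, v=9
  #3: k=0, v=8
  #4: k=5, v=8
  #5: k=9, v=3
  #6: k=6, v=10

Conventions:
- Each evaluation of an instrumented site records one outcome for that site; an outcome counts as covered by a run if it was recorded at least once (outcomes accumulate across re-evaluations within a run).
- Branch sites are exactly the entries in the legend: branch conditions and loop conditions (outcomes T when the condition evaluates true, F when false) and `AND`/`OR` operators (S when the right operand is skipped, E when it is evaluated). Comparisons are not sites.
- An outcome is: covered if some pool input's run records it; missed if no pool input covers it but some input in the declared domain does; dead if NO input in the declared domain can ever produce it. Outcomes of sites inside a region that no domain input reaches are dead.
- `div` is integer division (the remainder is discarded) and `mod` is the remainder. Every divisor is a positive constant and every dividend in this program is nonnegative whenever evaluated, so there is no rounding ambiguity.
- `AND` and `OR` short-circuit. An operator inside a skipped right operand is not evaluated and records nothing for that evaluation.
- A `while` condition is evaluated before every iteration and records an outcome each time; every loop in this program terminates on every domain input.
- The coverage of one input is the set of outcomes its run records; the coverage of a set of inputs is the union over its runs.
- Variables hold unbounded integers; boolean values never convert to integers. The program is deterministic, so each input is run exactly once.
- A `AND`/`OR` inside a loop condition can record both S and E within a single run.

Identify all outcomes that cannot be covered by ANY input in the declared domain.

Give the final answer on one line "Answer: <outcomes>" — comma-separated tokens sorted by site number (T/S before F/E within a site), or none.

checking every outcome against all 90 domain inputs:
  B8=T: unreachable across the whole domain -> dead
  reachable outcomes have witnesses, e.g. B1=T (e.g. k=9, v=2), B1=F (e.g. k=0, v=2), B2=S (e.g. k=0, v=2), B2=E (e.g. k=8, v=2)

Answer: B8=T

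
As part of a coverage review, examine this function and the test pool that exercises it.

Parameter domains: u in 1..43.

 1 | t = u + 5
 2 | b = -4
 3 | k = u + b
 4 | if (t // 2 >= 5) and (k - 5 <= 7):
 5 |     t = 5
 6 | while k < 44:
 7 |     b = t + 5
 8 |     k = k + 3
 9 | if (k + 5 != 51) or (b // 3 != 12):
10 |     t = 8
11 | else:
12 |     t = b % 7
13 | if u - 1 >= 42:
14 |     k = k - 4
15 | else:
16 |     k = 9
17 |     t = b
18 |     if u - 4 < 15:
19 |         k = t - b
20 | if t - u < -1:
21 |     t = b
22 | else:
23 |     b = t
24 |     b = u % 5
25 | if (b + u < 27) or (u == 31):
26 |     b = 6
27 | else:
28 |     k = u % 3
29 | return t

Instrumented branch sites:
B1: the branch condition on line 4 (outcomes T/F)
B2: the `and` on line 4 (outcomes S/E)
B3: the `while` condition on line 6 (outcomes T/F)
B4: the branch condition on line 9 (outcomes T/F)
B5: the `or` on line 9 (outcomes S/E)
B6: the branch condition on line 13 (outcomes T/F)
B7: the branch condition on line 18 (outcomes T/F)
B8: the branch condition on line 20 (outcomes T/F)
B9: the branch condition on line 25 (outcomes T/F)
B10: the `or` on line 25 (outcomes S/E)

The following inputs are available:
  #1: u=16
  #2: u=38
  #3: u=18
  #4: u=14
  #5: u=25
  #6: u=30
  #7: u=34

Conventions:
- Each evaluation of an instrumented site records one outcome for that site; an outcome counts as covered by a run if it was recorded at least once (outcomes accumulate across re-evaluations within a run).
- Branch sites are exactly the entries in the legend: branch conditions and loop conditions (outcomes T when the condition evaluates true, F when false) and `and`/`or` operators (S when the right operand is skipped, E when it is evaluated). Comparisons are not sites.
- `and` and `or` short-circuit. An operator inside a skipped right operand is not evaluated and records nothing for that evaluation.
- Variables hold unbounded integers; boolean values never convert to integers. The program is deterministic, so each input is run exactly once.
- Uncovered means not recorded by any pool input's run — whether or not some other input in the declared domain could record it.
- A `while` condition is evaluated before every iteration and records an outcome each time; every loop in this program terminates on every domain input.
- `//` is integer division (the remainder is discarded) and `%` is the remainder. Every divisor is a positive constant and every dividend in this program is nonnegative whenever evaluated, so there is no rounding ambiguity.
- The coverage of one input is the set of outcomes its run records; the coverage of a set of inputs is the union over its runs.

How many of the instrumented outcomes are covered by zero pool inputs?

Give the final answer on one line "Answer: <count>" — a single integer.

input #1, u=16: outcomes B1=T, B2=E, B3=T, B3=F, B4=T, B5=S, B6=F, B7=T, B8=T, B9=T, B10=S
input #2, u=38: outcomes B1=F, B2=E, B3=T, B3=F, B4=T, B5=E, B6=F, B7=F, B8=F, B9=F, B10=E
input #3, u=18: outcomes B1=F, B2=E, B3=T, B3=F, B4=T, B5=S, B6=F, B7=T, B8=F, B9=T, B10=S
input #4, u=14: outcomes B1=T, B2=E, B3=T, B3=F, B4=T, B5=E, B6=F, B7=T, B8=T, B9=T, B10=S
input #5, u=25: outcomes B1=F, B2=E, B3=T, B3=F, B4=T, B5=S, B6=F, B7=F, B8=F, B9=T, B10=S
input #6, u=30: outcomes B1=F, B2=E, B3=T, B3=F, B4=T, B5=S, B6=F, B7=F, B8=F, B9=F, B10=E
input #7, u=34: outcomes B1=F, B2=E, B3=T, B3=F, B4=T, B5=S, B6=F, B7=F, B8=F, B9=F, B10=E
union over the pool: B1=T, B1=F, B2=E, B3=T, B3=F, B4=T, B5=S, B5=E, B6=F, B7=T, B7=F, B8=T, B8=F, B9=T, B9=F, B10=S, B10=E
uncovered (3 of 20): B2=S, B4=F, B6=T

Answer: 3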